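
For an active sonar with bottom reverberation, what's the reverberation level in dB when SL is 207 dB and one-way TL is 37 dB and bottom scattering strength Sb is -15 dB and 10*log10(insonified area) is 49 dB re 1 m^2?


167 dB


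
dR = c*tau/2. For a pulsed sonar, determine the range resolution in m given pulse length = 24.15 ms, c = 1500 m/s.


dR = c*tau/2 = 1500 * 24.15e-3 / 2 = 18.1125

18.1125 m


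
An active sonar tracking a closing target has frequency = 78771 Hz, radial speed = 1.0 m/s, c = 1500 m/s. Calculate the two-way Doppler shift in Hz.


fd = 2*f*v/c = 2 * 78771 * 1.0 / 1500 = 105.03

105.03 Hz


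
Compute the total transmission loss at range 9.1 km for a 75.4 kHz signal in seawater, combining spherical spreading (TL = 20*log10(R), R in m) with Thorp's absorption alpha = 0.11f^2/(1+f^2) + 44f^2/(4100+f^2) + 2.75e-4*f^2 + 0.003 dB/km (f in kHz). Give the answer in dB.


Step 1 (Thorp): alpha = 0.11*5685.16/(1+5685.16) + 44*5685.16/(4100+5685.16) + 2.75e-4*5685.16 + 0.003 = 27.2403 dB/km
Step 2: TL_spread = 20*log10(9100) = 79.18 dB
Step 3: TL_abs = alpha*R = 27.2403 * 9.1 = 247.89 dB
Step 4: TL_total = 79.18 + 247.89 = 327.07

327.07 dB


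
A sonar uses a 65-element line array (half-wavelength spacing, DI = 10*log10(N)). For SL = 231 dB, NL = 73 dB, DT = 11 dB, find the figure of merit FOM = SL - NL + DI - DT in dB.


Step 1: DI = 10*log10(65) = 18.13 dB
Step 2: FOM = SL - NL + DI - DT = 231 - 73 + 18.13 - 11 = 165.13

165.13 dB


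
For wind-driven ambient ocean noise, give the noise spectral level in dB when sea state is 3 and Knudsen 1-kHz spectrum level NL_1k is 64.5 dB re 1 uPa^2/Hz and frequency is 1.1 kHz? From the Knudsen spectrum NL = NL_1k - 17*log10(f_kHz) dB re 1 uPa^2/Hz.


63.8 dB


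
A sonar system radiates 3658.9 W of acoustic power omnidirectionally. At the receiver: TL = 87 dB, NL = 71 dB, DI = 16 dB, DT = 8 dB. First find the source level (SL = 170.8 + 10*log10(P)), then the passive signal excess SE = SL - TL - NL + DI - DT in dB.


Step 1: SL = 170.8 + 10*log10(3658.9) = 206.43 dB
Step 2: SE = SL - TL - NL + DI - DT = 206.43 - 87 - 71 + 16 - 8 = 56.43

56.43 dB


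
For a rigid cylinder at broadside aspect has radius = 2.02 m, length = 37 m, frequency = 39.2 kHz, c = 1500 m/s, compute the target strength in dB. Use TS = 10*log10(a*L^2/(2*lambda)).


lambda = 1500/39200 = 0.03827 m
TS = 10*log10(2.02*37^2/(2*0.03827)) = 45.58

45.58 dB


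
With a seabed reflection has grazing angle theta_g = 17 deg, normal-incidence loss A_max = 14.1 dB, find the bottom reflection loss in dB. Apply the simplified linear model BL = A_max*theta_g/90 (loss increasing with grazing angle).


2.66 dB


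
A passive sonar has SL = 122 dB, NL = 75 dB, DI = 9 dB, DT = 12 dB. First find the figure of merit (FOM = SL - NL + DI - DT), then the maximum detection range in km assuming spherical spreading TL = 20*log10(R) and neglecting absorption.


Step 1: FOM = SL - NL + DI - DT = 122 - 75 + 9 - 12 = 44 dB
Step 2: at max range FOM = TL = 20*log10(R), so R = 10^(44/20) = 158.49 m = 0.16 km

0.16 km


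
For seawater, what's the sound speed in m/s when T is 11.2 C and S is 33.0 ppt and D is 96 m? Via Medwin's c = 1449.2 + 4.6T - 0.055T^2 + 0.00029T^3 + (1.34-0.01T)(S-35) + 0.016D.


1493.31 m/s


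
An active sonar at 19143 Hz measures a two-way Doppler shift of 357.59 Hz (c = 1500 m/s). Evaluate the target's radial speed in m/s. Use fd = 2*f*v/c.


From fd = 2*f*v/c, v = c*fd/(2*f) = 1500 * 357.59 / (2*19143) = 14.01

14.01 m/s


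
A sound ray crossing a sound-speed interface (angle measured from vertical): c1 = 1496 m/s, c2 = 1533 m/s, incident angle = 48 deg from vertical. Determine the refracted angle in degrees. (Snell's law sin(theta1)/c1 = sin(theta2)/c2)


sin(theta2) = (c2/c1)*sin(theta1) = (1533/1496)*sin(48 deg) = 0.76152
theta2 = arcsin(0.76152) = 49.6

49.6 deg


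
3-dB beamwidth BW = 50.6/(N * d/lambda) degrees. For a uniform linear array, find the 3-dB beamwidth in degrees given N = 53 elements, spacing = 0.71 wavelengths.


BW = 50.6 / (53 * 0.71) = 50.6 / 37.63 = 1.34

1.34 deg


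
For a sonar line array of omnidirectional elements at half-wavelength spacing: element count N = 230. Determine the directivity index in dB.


23.62 dB


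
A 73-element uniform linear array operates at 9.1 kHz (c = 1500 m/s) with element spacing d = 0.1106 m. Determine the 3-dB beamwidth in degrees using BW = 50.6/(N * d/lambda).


Step 1: lambda = 1500/9100 = 0.16484 m
Step 2: d/lambda = 0.1106/0.16484 = 0.671
Step 3: BW = 50.6/(N * d/lambda) = 50.6/(73 * 0.671) = 1.03

1.03 deg


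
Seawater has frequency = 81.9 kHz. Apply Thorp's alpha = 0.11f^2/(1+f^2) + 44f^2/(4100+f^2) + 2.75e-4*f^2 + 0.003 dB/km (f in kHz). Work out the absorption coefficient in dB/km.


29.266 dB/km


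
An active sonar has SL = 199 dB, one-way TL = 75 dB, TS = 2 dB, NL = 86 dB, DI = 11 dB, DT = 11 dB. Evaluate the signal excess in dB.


SE = SL - 2*TL + TS - NL + DI - DT = 199 - 2*75 + (2) - 86 + 11 - 11 = -35

-35 dB


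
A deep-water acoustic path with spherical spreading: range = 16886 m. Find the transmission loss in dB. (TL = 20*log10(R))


TL = 20*log10(16886) = 84.55

84.55 dB


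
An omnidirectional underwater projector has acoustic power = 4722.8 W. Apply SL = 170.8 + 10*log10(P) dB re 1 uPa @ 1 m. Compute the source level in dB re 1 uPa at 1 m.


SL = 170.8 + 10*log10(4722.8) = 170.8 + 36.74 = 207.54

207.54 dB


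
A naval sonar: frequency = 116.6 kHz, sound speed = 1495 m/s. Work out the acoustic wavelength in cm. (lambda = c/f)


lambda = c/f = 1495 / 116600 = 0.0128 m = 1.28 cm

1.28 cm


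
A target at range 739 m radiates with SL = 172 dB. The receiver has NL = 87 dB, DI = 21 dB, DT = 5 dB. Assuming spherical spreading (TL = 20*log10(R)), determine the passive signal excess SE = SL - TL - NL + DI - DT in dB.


Step 1: TL = 20*log10(739) = 57.37 dB
Step 2: SE = 172 - 57.37 - 87 + 21 - 5 = 43.63

43.63 dB


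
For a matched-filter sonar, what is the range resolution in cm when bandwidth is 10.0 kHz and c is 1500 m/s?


7.5 cm


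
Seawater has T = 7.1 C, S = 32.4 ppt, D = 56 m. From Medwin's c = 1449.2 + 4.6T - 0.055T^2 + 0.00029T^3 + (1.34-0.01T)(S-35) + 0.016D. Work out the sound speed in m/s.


c = 1449.2 + 4.6*7.1 - 0.055*7.1^2 + 0.00029*7.1^3 + (1.34 - 0.01*7.1)*(32.4 - 35) + 0.016*56 = 1476.79

1476.79 m/s


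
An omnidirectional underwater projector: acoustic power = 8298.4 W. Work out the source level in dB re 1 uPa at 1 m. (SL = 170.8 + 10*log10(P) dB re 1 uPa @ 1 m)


SL = 170.8 + 10*log10(8298.4) = 170.8 + 39.19 = 209.99

209.99 dB


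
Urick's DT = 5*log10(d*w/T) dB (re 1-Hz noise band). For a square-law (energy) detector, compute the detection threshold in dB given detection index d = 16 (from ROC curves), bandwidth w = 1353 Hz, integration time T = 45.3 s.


13.4 dB


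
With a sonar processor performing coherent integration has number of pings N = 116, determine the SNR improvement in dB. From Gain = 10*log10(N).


Gain = 10*log10(116) = 20.64

20.64 dB


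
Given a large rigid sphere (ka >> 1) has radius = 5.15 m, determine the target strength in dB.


TS = 10*log10(5.15^2 / 4) = 10*log10(6.630625) = 8.22

8.22 dB


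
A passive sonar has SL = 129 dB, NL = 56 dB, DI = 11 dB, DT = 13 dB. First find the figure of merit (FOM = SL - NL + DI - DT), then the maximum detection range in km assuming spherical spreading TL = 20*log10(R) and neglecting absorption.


Step 1: FOM = SL - NL + DI - DT = 129 - 56 + 11 - 13 = 71 dB
Step 2: at max range FOM = TL = 20*log10(R), so R = 10^(71/20) = 3548.13 m = 3.55 km

3.55 km


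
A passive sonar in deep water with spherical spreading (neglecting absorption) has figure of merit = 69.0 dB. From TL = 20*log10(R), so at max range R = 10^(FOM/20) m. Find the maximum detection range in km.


2.82 km


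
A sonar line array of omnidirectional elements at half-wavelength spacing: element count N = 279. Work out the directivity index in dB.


24.46 dB


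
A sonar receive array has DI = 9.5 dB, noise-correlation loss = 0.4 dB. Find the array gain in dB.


AG = DI - L_corr = 9.5 - 0.4 = 9.1

9.1 dB


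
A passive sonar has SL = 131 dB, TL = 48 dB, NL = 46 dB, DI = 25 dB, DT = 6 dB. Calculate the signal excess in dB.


SE = SL - TL - NL + DI - DT = 131 - 48 - 46 + 25 - 6 = 56

56 dB


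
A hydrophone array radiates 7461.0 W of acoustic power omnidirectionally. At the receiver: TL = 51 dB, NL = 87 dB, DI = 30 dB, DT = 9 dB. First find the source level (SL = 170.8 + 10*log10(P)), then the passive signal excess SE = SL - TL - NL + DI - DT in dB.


Step 1: SL = 170.8 + 10*log10(7461.0) = 209.53 dB
Step 2: SE = SL - TL - NL + DI - DT = 209.53 - 51 - 87 + 30 - 9 = 92.53

92.53 dB


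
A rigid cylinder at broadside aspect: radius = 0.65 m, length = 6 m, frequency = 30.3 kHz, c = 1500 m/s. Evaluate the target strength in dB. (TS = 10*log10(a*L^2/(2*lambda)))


23.74 dB


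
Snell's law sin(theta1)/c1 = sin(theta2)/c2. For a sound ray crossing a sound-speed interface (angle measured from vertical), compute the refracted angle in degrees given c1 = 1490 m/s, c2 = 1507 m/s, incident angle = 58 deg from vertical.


sin(theta2) = (c2/c1)*sin(theta1) = (1507/1490)*sin(58 deg) = 0.85772
theta2 = arcsin(0.85772) = 59.06

59.06 deg


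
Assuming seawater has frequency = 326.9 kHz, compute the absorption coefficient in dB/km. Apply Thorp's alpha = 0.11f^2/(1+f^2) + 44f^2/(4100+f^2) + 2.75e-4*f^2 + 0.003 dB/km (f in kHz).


f^2 = 106863.61
alpha = 0.11*106863.61/(1+106863.61) + 44*106863.61/(4100+106863.61) + 2.75e-4*106863.61 + 0.003 = 71.875

71.875 dB/km


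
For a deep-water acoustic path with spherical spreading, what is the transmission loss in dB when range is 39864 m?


TL = 20*log10(39864) = 92.01

92.01 dB


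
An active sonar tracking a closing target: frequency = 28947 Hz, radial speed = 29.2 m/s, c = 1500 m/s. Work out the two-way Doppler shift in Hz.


fd = 2*f*v/c = 2 * 28947 * 29.2 / 1500 = 1127.0

1127.0 Hz


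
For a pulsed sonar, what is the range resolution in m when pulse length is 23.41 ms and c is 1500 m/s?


dR = c*tau/2 = 1500 * 23.41e-3 / 2 = 17.5575

17.5575 m


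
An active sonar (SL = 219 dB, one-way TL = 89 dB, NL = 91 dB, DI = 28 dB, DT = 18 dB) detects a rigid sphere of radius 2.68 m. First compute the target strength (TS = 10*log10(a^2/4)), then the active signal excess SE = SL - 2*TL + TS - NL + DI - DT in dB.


Step 1: TS = 10*log10(2.68^2/4) = 2.54 dB
Step 2: SE = SL - 2*TL + TS - NL + DI - DT = 219 - 2*89 + (2.54) - 91 + 28 - 18 = -37.46

-37.46 dB


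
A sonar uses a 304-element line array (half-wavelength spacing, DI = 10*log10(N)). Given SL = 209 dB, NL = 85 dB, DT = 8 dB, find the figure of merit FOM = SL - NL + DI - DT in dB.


Step 1: DI = 10*log10(304) = 24.83 dB
Step 2: FOM = SL - NL + DI - DT = 209 - 85 + 24.83 - 8 = 140.83

140.83 dB


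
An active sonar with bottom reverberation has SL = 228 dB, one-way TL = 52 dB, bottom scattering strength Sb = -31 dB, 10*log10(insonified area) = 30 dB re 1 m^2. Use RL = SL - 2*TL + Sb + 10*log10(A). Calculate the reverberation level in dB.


RL = SL - 2*TL + Sb + 10*log10(A) = 228 - 2*52 + (-31) + 30 = 123

123 dB


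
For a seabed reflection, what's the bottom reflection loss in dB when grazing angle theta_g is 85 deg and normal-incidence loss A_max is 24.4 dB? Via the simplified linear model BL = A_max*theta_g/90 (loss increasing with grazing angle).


BL = A_max * theta_g / 90 = 24.4 * 85 / 90 = 23.04

23.04 dB


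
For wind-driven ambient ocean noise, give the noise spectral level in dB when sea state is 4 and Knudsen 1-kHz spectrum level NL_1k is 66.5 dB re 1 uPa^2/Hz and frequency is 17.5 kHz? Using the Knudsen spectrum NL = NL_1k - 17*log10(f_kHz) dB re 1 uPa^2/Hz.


NL = NL_1k - 17*log10(f_kHz) = 66.5 - 17*log10(17.5) = 66.5 - (21.13) = 45.37

45.37 dB


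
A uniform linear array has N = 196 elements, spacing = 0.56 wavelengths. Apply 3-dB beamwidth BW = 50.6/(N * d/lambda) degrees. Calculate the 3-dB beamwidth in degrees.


0.46 deg


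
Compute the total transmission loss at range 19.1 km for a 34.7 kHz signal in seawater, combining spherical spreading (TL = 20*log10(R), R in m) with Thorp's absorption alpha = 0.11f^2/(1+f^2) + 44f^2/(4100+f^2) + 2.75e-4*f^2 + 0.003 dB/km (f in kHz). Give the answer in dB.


284.88 dB


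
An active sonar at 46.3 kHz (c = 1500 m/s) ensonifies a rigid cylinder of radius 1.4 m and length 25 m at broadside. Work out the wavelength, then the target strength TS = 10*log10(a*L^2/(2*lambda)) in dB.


Step 1: lambda = c/f = 1500/46300 = 0.0324 m
Step 2: TS = 10*log10(a*L^2/(2*lambda)) = 10*log10(1.4*25^2/(2*0.0324)) = 41.3

41.3 dB


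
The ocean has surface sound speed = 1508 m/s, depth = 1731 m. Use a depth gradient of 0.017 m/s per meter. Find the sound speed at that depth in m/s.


1537.427 m/s


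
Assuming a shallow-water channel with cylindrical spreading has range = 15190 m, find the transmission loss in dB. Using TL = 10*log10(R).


41.82 dB


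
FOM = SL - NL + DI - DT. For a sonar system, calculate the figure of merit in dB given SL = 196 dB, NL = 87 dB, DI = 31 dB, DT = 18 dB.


FOM = SL - NL + DI - DT = 196 - 87 + 31 - 18 = 122

122 dB


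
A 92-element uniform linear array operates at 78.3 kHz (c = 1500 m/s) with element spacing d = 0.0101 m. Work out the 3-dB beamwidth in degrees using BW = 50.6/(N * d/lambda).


Step 1: lambda = 1500/78300 = 0.01916 m
Step 2: d/lambda = 0.0101/0.01916 = 0.5271
Step 3: BW = 50.6/(N * d/lambda) = 50.6/(92 * 0.5271) = 1.04

1.04 deg


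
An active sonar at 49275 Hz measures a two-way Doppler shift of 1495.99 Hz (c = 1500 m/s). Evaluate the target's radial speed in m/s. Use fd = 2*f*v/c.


From fd = 2*f*v/c, v = c*fd/(2*f) = 1500 * 1495.99 / (2*49275) = 22.77

22.77 m/s


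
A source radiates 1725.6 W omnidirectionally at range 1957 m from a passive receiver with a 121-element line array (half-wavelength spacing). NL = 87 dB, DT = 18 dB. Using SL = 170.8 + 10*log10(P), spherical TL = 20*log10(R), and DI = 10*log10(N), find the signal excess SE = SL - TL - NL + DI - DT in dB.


53.17 dB


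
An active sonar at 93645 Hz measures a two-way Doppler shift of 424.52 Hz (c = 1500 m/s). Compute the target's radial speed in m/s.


From fd = 2*f*v/c, v = c*fd/(2*f) = 1500 * 424.52 / (2*93645) = 3.4

3.4 m/s


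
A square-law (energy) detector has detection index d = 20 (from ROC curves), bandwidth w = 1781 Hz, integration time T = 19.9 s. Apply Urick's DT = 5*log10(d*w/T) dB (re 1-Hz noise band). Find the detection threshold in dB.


16.26 dB


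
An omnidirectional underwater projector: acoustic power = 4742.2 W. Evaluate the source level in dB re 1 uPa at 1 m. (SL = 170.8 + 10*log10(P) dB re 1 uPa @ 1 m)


SL = 170.8 + 10*log10(4742.2) = 170.8 + 36.76 = 207.56

207.56 dB


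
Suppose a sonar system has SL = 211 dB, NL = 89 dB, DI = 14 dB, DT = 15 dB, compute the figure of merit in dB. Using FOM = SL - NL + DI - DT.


FOM = SL - NL + DI - DT = 211 - 89 + 14 - 15 = 121

121 dB


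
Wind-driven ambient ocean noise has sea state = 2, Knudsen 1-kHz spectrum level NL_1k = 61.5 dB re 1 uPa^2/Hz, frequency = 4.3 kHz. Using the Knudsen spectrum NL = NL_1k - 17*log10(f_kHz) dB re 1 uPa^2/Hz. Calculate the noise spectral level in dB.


50.73 dB


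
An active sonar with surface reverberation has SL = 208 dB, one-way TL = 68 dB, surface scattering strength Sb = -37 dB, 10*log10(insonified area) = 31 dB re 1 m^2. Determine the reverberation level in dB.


RL = SL - 2*TL + Sb + 10*log10(A) = 208 - 2*68 + (-37) + 31 = 66

66 dB


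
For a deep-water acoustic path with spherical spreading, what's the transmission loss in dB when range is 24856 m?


TL = 20*log10(24856) = 87.91

87.91 dB


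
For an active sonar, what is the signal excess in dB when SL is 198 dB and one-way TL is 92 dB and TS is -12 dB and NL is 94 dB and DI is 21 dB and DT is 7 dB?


SE = SL - 2*TL + TS - NL + DI - DT = 198 - 2*92 + (-12) - 94 + 21 - 7 = -78

-78 dB


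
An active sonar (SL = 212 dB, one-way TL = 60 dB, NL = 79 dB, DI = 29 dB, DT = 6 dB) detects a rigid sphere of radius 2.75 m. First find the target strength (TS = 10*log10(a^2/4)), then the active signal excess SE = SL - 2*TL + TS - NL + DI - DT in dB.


Step 1: TS = 10*log10(2.75^2/4) = 2.77 dB
Step 2: SE = SL - 2*TL + TS - NL + DI - DT = 212 - 2*60 + (2.77) - 79 + 29 - 6 = 38.77

38.77 dB


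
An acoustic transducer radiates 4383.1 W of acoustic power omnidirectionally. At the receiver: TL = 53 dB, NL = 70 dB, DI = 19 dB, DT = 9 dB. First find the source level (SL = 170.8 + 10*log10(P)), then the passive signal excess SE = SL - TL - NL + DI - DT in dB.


Step 1: SL = 170.8 + 10*log10(4383.1) = 207.22 dB
Step 2: SE = SL - TL - NL + DI - DT = 207.22 - 53 - 70 + 19 - 9 = 94.22

94.22 dB


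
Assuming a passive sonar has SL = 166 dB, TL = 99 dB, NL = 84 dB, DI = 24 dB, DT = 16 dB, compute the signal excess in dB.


-9 dB


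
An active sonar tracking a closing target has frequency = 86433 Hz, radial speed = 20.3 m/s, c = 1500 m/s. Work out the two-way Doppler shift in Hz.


fd = 2*f*v/c = 2 * 86433 * 20.3 / 1500 = 2339.45

2339.45 Hz


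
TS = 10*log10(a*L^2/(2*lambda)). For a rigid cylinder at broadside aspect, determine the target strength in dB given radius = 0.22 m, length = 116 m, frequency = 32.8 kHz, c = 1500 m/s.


lambda = 1500/32800 = 0.04573 m
TS = 10*log10(0.22*116^2/(2*0.04573)) = 45.1

45.1 dB


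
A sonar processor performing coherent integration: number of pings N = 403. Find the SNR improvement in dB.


Gain = 10*log10(403) = 26.05

26.05 dB


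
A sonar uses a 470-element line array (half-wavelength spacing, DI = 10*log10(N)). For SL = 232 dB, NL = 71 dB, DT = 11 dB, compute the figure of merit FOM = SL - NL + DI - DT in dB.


Step 1: DI = 10*log10(470) = 26.72 dB
Step 2: FOM = SL - NL + DI - DT = 232 - 71 + 26.72 - 11 = 176.72

176.72 dB


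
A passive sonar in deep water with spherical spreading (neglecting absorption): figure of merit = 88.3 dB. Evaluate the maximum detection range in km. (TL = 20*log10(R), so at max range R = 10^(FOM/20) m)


At max range FOM = TL, so 20*log10(R) = 88.3
R = 10^(88.3/20) = 26001.6 m = 26.0 km

26.0 km


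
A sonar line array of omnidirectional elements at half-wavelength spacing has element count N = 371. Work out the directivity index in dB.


DI = 10*log10(371) = 25.69

25.69 dB


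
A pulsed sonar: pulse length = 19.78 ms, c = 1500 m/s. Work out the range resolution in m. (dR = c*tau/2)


dR = c*tau/2 = 1500 * 19.78e-3 / 2 = 14.835

14.835 m


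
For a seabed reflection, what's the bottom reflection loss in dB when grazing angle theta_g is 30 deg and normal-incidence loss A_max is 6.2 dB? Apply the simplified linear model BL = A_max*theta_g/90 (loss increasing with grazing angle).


BL = A_max * theta_g / 90 = 6.2 * 30 / 90 = 2.07

2.07 dB


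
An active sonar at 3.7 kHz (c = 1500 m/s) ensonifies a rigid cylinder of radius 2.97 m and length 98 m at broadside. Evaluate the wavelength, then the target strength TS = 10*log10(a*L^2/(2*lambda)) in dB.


Step 1: lambda = c/f = 1500/3700 = 0.40541 m
Step 2: TS = 10*log10(a*L^2/(2*lambda)) = 10*log10(2.97*98^2/(2*0.40541)) = 45.46

45.46 dB


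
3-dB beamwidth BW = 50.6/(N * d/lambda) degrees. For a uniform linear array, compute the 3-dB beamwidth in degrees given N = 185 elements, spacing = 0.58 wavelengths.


BW = 50.6 / (185 * 0.58) = 50.6 / 107.3 = 0.47

0.47 deg


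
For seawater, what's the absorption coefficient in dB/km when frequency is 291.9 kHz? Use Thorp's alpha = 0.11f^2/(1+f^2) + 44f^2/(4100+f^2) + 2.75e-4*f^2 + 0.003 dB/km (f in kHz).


f^2 = 85205.61
alpha = 0.11*85205.61/(1+85205.61) + 44*85205.61/(4100+85205.61) + 2.75e-4*85205.61 + 0.003 = 65.525

65.525 dB/km


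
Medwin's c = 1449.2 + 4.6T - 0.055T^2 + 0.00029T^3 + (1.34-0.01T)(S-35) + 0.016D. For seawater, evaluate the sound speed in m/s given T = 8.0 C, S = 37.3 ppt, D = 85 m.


c = 1449.2 + 4.6*8.0 - 0.055*8.0^2 + 0.00029*8.0^3 + (1.34 - 0.01*8.0)*(37.3 - 35) + 0.016*85 = 1486.89

1486.89 m/s


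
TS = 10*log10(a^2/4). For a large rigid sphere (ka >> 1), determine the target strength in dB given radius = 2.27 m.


TS = 10*log10(2.27^2 / 4) = 10*log10(1.288225) = 1.1

1.1 dB


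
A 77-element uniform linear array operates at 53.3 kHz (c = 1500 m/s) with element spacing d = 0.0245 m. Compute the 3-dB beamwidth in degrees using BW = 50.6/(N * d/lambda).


Step 1: lambda = 1500/53300 = 0.02814 m
Step 2: d/lambda = 0.0245/0.02814 = 0.8706
Step 3: BW = 50.6/(N * d/lambda) = 50.6/(77 * 0.8706) = 0.75

0.75 deg


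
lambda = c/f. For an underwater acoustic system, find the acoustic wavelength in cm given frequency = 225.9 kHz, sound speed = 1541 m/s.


0.68 cm


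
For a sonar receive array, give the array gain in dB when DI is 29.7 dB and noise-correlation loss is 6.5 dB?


23.2 dB


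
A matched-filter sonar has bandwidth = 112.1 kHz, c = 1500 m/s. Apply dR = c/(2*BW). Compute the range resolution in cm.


0.67 cm


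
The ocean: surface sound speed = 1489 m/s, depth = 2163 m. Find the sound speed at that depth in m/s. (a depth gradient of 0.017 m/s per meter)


c = 1489 + 0.017 * 2163 = 1525.771

1525.771 m/s


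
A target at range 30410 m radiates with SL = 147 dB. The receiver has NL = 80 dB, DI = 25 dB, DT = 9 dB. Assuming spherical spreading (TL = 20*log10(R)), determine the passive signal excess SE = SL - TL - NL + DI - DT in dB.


Step 1: TL = 20*log10(30410) = 89.66 dB
Step 2: SE = 147 - 89.66 - 80 + 25 - 9 = -6.66

-6.66 dB


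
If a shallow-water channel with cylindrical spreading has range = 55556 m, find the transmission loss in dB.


TL = 10*log10(55556) = 47.45

47.45 dB


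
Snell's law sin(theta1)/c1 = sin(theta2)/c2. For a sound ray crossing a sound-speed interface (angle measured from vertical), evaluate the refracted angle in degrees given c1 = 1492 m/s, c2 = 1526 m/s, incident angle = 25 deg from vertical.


sin(theta2) = (c2/c1)*sin(theta1) = (1526/1492)*sin(25 deg) = 0.43225
theta2 = arcsin(0.43225) = 25.61

25.61 deg


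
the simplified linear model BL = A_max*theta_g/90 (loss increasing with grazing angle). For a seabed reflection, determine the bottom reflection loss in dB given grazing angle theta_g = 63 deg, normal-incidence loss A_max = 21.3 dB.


BL = A_max * theta_g / 90 = 21.3 * 63 / 90 = 14.91

14.91 dB


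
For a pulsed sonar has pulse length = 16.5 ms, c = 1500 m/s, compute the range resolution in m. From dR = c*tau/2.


dR = c*tau/2 = 1500 * 16.5e-3 / 2 = 12.375

12.375 m


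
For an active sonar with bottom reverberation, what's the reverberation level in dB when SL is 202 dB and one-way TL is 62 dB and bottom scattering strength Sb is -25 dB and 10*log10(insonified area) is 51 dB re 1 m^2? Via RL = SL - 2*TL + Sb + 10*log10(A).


104 dB


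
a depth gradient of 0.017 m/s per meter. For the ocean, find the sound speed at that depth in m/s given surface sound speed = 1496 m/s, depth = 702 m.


c = 1496 + 0.017 * 702 = 1507.934

1507.934 m/s


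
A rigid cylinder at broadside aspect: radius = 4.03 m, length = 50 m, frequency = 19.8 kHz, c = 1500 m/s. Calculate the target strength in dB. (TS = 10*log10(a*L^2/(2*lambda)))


48.23 dB


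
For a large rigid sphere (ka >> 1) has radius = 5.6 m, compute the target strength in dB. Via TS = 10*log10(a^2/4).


TS = 10*log10(5.6^2 / 4) = 10*log10(7.84) = 8.94

8.94 dB


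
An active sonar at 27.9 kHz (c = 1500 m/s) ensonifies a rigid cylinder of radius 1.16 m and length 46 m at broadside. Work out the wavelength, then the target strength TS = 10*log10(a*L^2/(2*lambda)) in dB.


Step 1: lambda = c/f = 1500/27900 = 0.05376 m
Step 2: TS = 10*log10(a*L^2/(2*lambda)) = 10*log10(1.16*46^2/(2*0.05376)) = 43.58

43.58 dB


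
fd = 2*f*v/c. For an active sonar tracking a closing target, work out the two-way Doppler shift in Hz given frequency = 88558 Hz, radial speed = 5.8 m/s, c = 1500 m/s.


fd = 2*f*v/c = 2 * 88558 * 5.8 / 1500 = 684.85

684.85 Hz


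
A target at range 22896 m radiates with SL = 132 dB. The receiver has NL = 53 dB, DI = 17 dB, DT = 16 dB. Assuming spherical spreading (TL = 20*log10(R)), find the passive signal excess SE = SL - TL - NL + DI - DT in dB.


Step 1: TL = 20*log10(22896) = 87.2 dB
Step 2: SE = 132 - 87.2 - 53 + 17 - 16 = -7.2

-7.2 dB


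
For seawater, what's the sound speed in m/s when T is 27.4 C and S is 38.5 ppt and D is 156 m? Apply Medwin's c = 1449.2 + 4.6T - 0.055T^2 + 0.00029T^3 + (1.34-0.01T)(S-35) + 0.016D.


c = 1449.2 + 4.6*27.4 - 0.055*27.4^2 + 0.00029*27.4^3 + (1.34 - 0.01*27.4)*(38.5 - 35) + 0.016*156 = 1546.14

1546.14 m/s


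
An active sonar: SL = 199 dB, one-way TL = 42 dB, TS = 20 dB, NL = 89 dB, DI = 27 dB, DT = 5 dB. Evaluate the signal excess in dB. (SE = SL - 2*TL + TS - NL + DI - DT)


68 dB


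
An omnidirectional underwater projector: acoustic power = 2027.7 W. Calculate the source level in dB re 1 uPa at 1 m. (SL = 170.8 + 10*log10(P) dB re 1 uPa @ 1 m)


SL = 170.8 + 10*log10(2027.7) = 170.8 + 33.07 = 203.87

203.87 dB


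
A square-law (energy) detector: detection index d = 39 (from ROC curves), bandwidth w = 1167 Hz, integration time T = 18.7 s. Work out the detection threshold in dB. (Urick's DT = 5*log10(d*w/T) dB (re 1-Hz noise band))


DT = 5*log10(d*w/T) = 5*log10(39 * 1167 / 18.7) = 5*log10(2433.85) = 16.93

16.93 dB


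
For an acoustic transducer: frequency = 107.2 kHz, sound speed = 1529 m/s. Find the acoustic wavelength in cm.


1.43 cm


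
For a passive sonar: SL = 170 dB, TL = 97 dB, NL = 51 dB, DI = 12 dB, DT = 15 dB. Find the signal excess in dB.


SE = SL - TL - NL + DI - DT = 170 - 97 - 51 + 12 - 15 = 19

19 dB


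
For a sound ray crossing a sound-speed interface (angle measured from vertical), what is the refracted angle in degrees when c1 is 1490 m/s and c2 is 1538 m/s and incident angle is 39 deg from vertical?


40.51 deg


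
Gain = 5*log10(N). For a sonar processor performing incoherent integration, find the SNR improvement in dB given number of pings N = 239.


Gain = 5*log10(239) = 11.89

11.89 dB


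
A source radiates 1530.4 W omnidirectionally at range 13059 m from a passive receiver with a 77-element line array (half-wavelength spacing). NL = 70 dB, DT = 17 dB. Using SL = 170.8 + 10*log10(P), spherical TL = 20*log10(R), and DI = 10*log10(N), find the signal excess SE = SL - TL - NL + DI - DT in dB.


Step 1: SL = 170.8 + 10*log10(1530.4) = 202.65 dB
Step 2: TL = 20*log10(13059) = 82.32 dB
Step 3: DI = 10*log10(77) = 18.86 dB
Step 4: SE = SL - TL - NL + DI - DT = 202.65 - 82.32 - 70 + 18.86 - 17 = 52.19

52.19 dB


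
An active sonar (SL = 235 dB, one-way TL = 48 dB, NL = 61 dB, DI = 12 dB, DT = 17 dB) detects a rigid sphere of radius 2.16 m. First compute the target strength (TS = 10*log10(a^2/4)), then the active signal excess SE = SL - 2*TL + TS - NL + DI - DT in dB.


Step 1: TS = 10*log10(2.16^2/4) = 0.67 dB
Step 2: SE = SL - 2*TL + TS - NL + DI - DT = 235 - 2*48 + (0.67) - 61 + 12 - 17 = 73.67

73.67 dB


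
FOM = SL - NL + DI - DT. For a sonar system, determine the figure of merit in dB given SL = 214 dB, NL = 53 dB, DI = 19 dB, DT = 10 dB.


FOM = SL - NL + DI - DT = 214 - 53 + 19 - 10 = 170

170 dB


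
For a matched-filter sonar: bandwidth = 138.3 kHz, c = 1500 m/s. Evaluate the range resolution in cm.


0.54 cm


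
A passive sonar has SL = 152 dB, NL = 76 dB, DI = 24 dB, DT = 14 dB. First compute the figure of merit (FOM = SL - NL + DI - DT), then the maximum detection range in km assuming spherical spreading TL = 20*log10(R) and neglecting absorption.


Step 1: FOM = SL - NL + DI - DT = 152 - 76 + 24 - 14 = 86 dB
Step 2: at max range FOM = TL = 20*log10(R), so R = 10^(86/20) = 19952.62 m = 19.95 km

19.95 km


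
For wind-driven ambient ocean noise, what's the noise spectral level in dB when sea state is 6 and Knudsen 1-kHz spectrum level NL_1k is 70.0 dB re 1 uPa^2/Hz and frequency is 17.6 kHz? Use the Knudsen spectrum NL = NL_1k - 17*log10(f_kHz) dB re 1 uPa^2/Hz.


NL = NL_1k - 17*log10(f_kHz) = 70.0 - 17*log10(17.6) = 70.0 - (21.17) = 48.83

48.83 dB


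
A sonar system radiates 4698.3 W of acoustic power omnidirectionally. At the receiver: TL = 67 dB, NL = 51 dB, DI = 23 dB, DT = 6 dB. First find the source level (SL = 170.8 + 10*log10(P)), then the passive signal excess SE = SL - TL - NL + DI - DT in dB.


Step 1: SL = 170.8 + 10*log10(4698.3) = 207.52 dB
Step 2: SE = SL - TL - NL + DI - DT = 207.52 - 67 - 51 + 23 - 6 = 106.52

106.52 dB


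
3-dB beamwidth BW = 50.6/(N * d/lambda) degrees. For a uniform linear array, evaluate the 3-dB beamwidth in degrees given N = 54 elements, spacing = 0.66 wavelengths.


1.42 deg


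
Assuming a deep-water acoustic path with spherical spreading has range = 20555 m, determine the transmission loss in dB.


TL = 20*log10(20555) = 86.26

86.26 dB


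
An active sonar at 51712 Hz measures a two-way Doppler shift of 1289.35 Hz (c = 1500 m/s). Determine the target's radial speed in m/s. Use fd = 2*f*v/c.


From fd = 2*f*v/c, v = c*fd/(2*f) = 1500 * 1289.35 / (2*51712) = 18.7

18.7 m/s


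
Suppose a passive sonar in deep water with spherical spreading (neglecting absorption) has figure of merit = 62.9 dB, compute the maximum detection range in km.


1.4 km


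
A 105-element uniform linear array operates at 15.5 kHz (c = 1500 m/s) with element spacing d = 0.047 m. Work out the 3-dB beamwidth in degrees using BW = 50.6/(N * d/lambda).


Step 1: lambda = 1500/15500 = 0.09677 m
Step 2: d/lambda = 0.047/0.09677 = 0.4857
Step 3: BW = 50.6/(N * d/lambda) = 50.6/(105 * 0.4857) = 0.99

0.99 deg


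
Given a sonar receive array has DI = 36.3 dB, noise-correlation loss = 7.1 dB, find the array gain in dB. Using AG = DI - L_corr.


AG = DI - L_corr = 36.3 - 7.1 = 29.2

29.2 dB


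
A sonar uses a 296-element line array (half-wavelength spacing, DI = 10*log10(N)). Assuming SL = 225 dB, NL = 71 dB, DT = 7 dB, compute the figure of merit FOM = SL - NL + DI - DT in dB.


Step 1: DI = 10*log10(296) = 24.71 dB
Step 2: FOM = SL - NL + DI - DT = 225 - 71 + 24.71 - 7 = 171.71

171.71 dB


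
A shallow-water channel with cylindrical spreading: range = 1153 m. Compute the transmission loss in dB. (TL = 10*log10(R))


30.62 dB


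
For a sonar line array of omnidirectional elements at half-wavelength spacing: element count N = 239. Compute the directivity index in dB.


DI = 10*log10(239) = 23.78

23.78 dB


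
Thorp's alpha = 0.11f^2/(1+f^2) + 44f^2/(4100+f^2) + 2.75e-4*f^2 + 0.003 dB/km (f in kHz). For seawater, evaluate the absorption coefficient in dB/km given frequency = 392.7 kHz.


f^2 = 154213.29
alpha = 0.11*154213.29/(1+154213.29) + 44*154213.29/(4100+154213.29) + 2.75e-4*154213.29 + 0.003 = 85.382

85.382 dB/km


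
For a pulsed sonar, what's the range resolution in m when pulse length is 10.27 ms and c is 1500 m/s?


7.7025 m


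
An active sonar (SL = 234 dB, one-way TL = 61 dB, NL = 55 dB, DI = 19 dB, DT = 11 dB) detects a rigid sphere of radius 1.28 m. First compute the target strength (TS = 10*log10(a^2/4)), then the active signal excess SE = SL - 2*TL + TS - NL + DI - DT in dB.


Step 1: TS = 10*log10(1.28^2/4) = -3.88 dB
Step 2: SE = SL - 2*TL + TS - NL + DI - DT = 234 - 2*61 + (-3.88) - 55 + 19 - 11 = 61.12

61.12 dB


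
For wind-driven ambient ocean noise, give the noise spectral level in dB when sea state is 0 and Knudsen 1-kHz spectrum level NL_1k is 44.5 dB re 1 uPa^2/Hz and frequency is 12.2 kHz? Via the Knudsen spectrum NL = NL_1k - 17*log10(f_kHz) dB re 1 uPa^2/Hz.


26.03 dB


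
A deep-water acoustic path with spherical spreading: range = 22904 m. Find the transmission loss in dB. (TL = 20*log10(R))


TL = 20*log10(22904) = 87.2

87.2 dB


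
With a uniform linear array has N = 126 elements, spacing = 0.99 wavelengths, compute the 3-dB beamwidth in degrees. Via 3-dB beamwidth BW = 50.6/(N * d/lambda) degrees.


BW = 50.6 / (126 * 0.99) = 50.6 / 124.74 = 0.41

0.41 deg


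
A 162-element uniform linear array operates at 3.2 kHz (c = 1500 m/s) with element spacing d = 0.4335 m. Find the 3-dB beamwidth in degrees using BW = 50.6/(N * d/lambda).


Step 1: lambda = 1500/3200 = 0.46875 m
Step 2: d/lambda = 0.4335/0.46875 = 0.9248
Step 3: BW = 50.6/(N * d/lambda) = 50.6/(162 * 0.9248) = 0.34

0.34 deg


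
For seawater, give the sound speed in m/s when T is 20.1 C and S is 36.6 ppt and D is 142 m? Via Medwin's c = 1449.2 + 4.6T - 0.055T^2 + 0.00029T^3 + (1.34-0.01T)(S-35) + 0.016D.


c = 1449.2 + 4.6*20.1 - 0.055*20.1^2 + 0.00029*20.1^3 + (1.34 - 0.01*20.1)*(36.6 - 35) + 0.016*142 = 1525.89

1525.89 m/s


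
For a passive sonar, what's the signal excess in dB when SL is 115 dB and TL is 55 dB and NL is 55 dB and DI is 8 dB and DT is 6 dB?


SE = SL - TL - NL + DI - DT = 115 - 55 - 55 + 8 - 6 = 7

7 dB


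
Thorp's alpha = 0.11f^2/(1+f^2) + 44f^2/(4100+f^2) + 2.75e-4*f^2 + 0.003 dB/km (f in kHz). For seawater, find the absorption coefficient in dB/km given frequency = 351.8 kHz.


f^2 = 123763.24
alpha = 0.11*123763.24/(1+123763.24) + 44*123763.24/(4100+123763.24) + 2.75e-4*123763.24 + 0.003 = 76.737

76.737 dB/km


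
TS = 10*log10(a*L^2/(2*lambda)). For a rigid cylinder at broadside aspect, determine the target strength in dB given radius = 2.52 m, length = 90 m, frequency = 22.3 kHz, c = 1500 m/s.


lambda = 1500/22300 = 0.06726 m
TS = 10*log10(2.52*90^2/(2*0.06726)) = 51.81

51.81 dB


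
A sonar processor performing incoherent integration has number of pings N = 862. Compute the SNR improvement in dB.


14.68 dB


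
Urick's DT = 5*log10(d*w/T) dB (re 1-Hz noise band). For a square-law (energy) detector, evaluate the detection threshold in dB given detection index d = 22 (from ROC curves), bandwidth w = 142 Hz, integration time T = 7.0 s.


DT = 5*log10(d*w/T) = 5*log10(22 * 142 / 7.0) = 5*log10(446.29) = 13.25

13.25 dB


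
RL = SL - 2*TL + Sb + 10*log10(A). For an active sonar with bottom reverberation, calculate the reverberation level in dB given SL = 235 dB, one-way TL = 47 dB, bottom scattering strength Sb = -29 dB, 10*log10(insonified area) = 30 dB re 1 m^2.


RL = SL - 2*TL + Sb + 10*log10(A) = 235 - 2*47 + (-29) + 30 = 142

142 dB


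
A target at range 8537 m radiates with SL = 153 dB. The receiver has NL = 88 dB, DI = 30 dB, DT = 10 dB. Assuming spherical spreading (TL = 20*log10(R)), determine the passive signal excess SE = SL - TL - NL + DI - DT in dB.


6.37 dB


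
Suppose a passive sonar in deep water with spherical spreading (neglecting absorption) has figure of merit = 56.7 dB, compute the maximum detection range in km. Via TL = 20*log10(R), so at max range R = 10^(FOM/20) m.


At max range FOM = TL, so 20*log10(R) = 56.7
R = 10^(56.7/20) = 683.91 m = 0.68 km

0.68 km


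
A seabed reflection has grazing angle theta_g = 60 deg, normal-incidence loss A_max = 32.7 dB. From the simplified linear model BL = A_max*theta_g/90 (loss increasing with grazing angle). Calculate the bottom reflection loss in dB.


BL = A_max * theta_g / 90 = 32.7 * 60 / 90 = 21.8

21.8 dB


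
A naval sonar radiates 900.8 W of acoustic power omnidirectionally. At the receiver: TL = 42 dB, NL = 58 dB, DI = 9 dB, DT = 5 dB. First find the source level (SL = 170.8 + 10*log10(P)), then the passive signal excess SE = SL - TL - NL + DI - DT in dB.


Step 1: SL = 170.8 + 10*log10(900.8) = 200.35 dB
Step 2: SE = SL - TL - NL + DI - DT = 200.35 - 42 - 58 + 9 - 5 = 104.35

104.35 dB


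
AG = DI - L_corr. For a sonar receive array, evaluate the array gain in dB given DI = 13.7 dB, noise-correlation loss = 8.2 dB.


AG = DI - L_corr = 13.7 - 8.2 = 5.5

5.5 dB


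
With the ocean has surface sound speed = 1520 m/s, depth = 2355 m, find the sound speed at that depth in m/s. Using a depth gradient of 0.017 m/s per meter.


1560.035 m/s


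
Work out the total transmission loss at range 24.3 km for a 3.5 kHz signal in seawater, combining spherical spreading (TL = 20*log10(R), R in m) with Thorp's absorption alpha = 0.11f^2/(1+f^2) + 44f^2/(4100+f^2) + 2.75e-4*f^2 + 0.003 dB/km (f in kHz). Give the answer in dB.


Step 1 (Thorp): alpha = 0.11*12.25/(1+12.25) + 44*12.25/(4100+12.25) + 2.75e-4*12.25 + 0.003 = 0.2391 dB/km
Step 2: TL_spread = 20*log10(24300) = 87.71 dB
Step 3: TL_abs = alpha*R = 0.2391 * 24.3 = 5.81 dB
Step 4: TL_total = 87.71 + 5.81 = 93.52

93.52 dB


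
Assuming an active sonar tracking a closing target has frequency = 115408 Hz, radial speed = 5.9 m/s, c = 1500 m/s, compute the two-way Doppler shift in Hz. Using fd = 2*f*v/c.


fd = 2*f*v/c = 2 * 115408 * 5.9 / 1500 = 907.88

907.88 Hz


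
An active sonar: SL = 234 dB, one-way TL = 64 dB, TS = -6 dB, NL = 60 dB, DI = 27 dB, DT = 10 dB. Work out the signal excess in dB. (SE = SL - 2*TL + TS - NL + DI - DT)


SE = SL - 2*TL + TS - NL + DI - DT = 234 - 2*64 + (-6) - 60 + 27 - 10 = 57

57 dB


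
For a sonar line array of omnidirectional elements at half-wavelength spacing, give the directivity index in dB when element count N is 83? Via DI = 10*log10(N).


DI = 10*log10(83) = 19.19

19.19 dB


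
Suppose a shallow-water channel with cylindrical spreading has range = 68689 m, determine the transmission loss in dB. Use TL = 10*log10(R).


TL = 10*log10(68689) = 48.37

48.37 dB


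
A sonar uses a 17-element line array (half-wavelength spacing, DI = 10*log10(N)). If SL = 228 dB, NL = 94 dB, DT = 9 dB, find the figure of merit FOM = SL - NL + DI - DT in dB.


Step 1: DI = 10*log10(17) = 12.3 dB
Step 2: FOM = SL - NL + DI - DT = 228 - 94 + 12.3 - 9 = 137.3

137.3 dB


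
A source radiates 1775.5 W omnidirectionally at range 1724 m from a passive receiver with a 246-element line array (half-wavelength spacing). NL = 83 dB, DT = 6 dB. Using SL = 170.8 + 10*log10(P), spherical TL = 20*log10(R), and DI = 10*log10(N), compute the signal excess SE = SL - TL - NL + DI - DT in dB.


Step 1: SL = 170.8 + 10*log10(1775.5) = 203.29 dB
Step 2: TL = 20*log10(1724) = 64.73 dB
Step 3: DI = 10*log10(246) = 23.91 dB
Step 4: SE = SL - TL - NL + DI - DT = 203.29 - 64.73 - 83 + 23.91 - 6 = 73.47

73.47 dB


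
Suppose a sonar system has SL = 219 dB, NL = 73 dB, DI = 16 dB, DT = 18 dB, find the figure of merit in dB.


144 dB


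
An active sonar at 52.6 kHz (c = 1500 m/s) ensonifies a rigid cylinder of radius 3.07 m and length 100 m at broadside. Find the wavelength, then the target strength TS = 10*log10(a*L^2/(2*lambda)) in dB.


Step 1: lambda = c/f = 1500/52600 = 0.02852 m
Step 2: TS = 10*log10(a*L^2/(2*lambda)) = 10*log10(3.07*100^2/(2*0.02852)) = 57.31

57.31 dB


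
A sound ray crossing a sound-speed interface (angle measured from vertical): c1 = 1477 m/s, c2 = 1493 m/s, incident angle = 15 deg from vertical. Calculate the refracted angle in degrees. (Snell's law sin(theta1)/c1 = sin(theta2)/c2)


sin(theta2) = (c2/c1)*sin(theta1) = (1493/1477)*sin(15 deg) = 0.26162
theta2 = arcsin(0.26162) = 15.17

15.17 deg


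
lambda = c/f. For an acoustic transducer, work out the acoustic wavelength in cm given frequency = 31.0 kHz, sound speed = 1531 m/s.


4.94 cm


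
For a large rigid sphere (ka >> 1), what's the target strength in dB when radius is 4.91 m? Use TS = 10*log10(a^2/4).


TS = 10*log10(4.91^2 / 4) = 10*log10(6.027025) = 7.8

7.8 dB


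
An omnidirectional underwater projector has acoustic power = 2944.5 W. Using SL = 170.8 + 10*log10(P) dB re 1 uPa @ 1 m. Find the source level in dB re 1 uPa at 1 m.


SL = 170.8 + 10*log10(2944.5) = 170.8 + 34.69 = 205.49

205.49 dB
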